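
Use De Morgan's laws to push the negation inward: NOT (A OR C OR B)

NOT A AND NOT C AND NOT B
De Morgan's: NOT(OR of terms) = AND of negations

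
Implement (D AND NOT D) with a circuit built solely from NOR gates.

((D NOR D) NOR ((D NOR D) NOR (D NOR D)))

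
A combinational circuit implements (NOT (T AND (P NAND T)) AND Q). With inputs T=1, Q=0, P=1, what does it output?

Substituting: (NOT (1 AND (1 NAND 1)) AND 0)
= 0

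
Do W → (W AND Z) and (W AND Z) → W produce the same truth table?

No, Converse is not equivalent to original (counterexample: Z=0, W=1)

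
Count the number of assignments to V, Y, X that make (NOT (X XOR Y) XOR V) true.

Satisfying assignments: (0,0,0), (0,1,1), (1,0,1), (1,1,0)
Count: 4 out of 8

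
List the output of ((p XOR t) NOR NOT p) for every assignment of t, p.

t | p | Output
--------------
0 | 0 | 0
0 | 1 | 0
1 | 0 | 0
1 | 1 | 1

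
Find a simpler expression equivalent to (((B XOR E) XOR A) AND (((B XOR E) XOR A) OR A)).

By absorption (E AND (E OR v) = E):
= ((B XOR E) XOR A)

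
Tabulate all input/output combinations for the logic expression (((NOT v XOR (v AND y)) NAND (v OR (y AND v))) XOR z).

z | v | y | Output
------------------
0 | 0 | 0 | 1
0 | 0 | 1 | 1
0 | 1 | 0 | 1
0 | 1 | 1 | 0
1 | 0 | 0 | 0
1 | 0 | 1 | 0
1 | 1 | 0 | 0
1 | 1 | 1 | 1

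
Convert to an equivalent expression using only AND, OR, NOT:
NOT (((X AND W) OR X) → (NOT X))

((X AND W) OR X) AND X
(Negated implication: NOT(A → B) = A AND NOT B)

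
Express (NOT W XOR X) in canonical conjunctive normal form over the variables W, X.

(W OR NOT X) AND (NOT W OR X)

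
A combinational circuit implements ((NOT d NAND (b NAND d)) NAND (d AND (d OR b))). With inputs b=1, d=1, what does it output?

Substituting: ((NOT 1 NAND (1 NAND 1)) NAND (1 AND (1 OR 1)))
= 0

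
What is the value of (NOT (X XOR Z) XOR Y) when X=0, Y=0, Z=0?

Substituting: (NOT (0 XOR 0) XOR 0)
= 1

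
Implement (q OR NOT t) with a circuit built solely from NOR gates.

((q NOR (t NOR t)) NOR (q NOR (t NOR t)))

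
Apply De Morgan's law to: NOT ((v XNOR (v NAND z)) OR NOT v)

NOT (v XNOR (v NAND z)) AND v
De Morgan's: NOT(OR of terms) = AND of negations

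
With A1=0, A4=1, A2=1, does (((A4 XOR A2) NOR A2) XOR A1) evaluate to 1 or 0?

Substituting: (((1 XOR 1) NOR 1) XOR 0)
= 0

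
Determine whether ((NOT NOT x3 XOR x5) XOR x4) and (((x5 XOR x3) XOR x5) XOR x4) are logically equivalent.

No. Counterexample: with x3=0, x5=1, x4=0, Expression 1 = 1 but Expression 2 = 0.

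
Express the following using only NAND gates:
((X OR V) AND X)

((((X NAND X) NAND (V NAND V)) NAND X) NAND (((X NAND X) NAND (V NAND V)) NAND X))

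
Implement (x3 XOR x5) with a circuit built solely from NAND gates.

((x3 NAND (x3 NAND x5)) NAND (x5 NAND (x3 NAND x5)))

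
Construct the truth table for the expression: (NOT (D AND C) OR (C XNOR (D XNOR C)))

C | D | Output
--------------
0 | 0 | 1
0 | 1 | 1
1 | 0 | 1
1 | 1 | 1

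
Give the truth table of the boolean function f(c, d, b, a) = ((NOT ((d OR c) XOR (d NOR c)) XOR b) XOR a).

c | d | b | a | Output
----------------------
0 | 0 | 0 | 0 | 0
0 | 0 | 0 | 1 | 1
0 | 0 | 1 | 0 | 1
0 | 0 | 1 | 1 | 0
0 | 1 | 0 | 0 | 0
0 | 1 | 0 | 1 | 1
0 | 1 | 1 | 0 | 1
0 | 1 | 1 | 1 | 0
1 | 0 | 0 | 0 | 0
1 | 0 | 0 | 1 | 1
1 | 0 | 1 | 0 | 1
1 | 0 | 1 | 1 | 0
1 | 1 | 0 | 0 | 0
1 | 1 | 0 | 1 | 1
1 | 1 | 1 | 0 | 1
1 | 1 | 1 | 1 | 0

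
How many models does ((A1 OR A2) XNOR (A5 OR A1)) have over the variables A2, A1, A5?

Satisfying assignments: (0,0,0), (0,1,0), (0,1,1), (1,0,1), (1,1,0), (1,1,1)
Count: 6 out of 8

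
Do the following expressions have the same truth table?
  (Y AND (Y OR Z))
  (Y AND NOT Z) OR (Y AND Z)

Yes, they are equivalent — the two output columns agree on all 4 assignments:
Y | Z | Expression 1 | Expression 2
-----------------------------------
0 | 0 | 0 | 0
0 | 1 | 0 | 0
1 | 0 | 1 | 1
1 | 1 | 1 | 1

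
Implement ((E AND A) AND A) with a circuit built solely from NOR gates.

((((E NOR E) NOR (A NOR A)) NOR ((E NOR E) NOR (A NOR A))) NOR (A NOR A))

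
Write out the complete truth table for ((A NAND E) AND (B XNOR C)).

A | C | B | E | Output
----------------------
0 | 0 | 0 | 0 | 1
0 | 0 | 0 | 1 | 1
0 | 0 | 1 | 0 | 0
0 | 0 | 1 | 1 | 0
0 | 1 | 0 | 0 | 0
0 | 1 | 0 | 1 | 0
0 | 1 | 1 | 0 | 1
0 | 1 | 1 | 1 | 1
1 | 0 | 0 | 0 | 1
1 | 0 | 0 | 1 | 0
1 | 0 | 1 | 0 | 0
1 | 0 | 1 | 1 | 0
1 | 1 | 0 | 0 | 0
1 | 1 | 0 | 1 | 0
1 | 1 | 1 | 0 | 1
1 | 1 | 1 | 1 | 0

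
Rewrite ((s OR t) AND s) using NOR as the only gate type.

((((s NOR t) NOR (s NOR t)) NOR ((s NOR t) NOR (s NOR t))) NOR (s NOR s))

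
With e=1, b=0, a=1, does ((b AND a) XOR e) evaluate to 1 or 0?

Substituting: ((0 AND 1) XOR 1)
= 1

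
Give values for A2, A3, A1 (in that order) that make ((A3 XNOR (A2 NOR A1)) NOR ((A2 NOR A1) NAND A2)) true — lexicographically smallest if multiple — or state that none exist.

UNSATISFIABLE - no assignment makes this expression true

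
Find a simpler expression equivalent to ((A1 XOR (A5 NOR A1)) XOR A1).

By XOR self-cancellation ((E XOR v) XOR v = E):
= (A5 NOR A1)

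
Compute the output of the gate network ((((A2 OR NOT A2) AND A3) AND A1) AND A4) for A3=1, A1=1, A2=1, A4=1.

Substituting: ((((1 OR NOT 1) AND 1) AND 1) AND 1)
= 1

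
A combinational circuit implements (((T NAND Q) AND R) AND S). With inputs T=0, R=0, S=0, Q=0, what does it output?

Substituting: (((0 NAND 0) AND 0) AND 0)
= 0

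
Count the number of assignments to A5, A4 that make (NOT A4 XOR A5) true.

Satisfying assignments: (0,0), (1,1)
Count: 2 out of 4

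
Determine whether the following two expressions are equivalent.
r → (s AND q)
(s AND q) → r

No, Converse is not equivalent to original (counterexample: r=0, q=1, s=1)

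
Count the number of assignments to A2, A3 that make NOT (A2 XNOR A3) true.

Satisfying assignments: (0,1), (1,0)
Count: 2 out of 4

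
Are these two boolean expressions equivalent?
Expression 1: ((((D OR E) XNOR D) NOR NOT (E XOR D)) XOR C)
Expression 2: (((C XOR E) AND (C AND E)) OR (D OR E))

No. Counterexample: with C=0, E=0, D=1, Expression 1 = 0 but Expression 2 = 1.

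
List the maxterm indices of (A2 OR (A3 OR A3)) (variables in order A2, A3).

ΠM(0) = (A2 OR A3)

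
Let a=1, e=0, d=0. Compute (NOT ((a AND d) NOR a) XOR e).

Substituting: (NOT ((1 AND 0) NOR 1) XOR 0)
= 1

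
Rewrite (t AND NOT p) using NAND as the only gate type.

((t NAND (p NAND p)) NAND (t NAND (p NAND p)))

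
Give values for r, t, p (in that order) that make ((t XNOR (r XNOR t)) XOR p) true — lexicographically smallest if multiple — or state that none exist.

r=0, t=0, p=1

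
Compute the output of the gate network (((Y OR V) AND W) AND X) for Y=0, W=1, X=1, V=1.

Substituting: (((0 OR 1) AND 1) AND 1)
= 1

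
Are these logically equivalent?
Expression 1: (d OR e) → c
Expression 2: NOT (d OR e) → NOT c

No, Inverse is not equivalent to original (counterexample: c=0, d=0, e=1)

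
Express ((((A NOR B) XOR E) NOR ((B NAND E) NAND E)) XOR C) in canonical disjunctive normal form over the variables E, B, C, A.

(NOT E AND NOT B AND C AND NOT A) OR (NOT E AND NOT B AND C AND A) OR (NOT E AND B AND C AND NOT A) OR (NOT E AND B AND C AND A) OR (E AND NOT B AND NOT C AND NOT A) OR (E AND NOT B AND C AND A) OR (E AND B AND C AND NOT A) OR (E AND B AND C AND A)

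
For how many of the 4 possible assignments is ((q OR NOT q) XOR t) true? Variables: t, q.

Satisfying assignments: (0,0), (0,1)
Count: 2 out of 4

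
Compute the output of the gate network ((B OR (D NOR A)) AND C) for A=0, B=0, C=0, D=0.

Substituting: ((0 OR (0 NOR 0)) AND 0)
= 0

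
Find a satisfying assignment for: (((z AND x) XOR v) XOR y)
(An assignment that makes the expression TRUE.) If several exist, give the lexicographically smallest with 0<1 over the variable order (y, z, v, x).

y=0, z=0, v=1, x=0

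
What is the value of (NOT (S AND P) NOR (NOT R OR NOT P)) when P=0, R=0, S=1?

Substituting: (NOT (1 AND 0) NOR (NOT 0 OR NOT 0))
= 0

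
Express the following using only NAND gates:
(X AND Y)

((X NAND Y) NAND (X NAND Y))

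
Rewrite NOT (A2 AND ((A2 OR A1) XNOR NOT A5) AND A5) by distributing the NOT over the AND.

NOT A2 OR NOT ((A2 OR A1) XNOR NOT A5) OR NOT A5
De Morgan's: NOT(AND of terms) = OR of negations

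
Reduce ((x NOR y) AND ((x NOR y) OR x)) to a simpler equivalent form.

By absorption (E AND (E OR v) = E):
= (x NOR y)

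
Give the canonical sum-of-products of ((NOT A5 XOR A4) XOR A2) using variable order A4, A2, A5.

Σm(0, 3, 5, 6) = (NOT A4 AND NOT A2 AND NOT A5) OR (NOT A4 AND A2 AND A5) OR (A4 AND NOT A2 AND A5) OR (A4 AND A2 AND NOT A5)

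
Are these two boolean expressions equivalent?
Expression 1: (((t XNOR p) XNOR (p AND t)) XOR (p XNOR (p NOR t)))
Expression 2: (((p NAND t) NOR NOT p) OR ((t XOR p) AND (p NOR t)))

No. Counterexample: with p=1, t=0, Expression 1 = 1 but Expression 2 = 0.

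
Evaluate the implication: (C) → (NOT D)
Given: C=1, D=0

Antecedent (C) = 1; consequent (NOT D) = 1.
1 → 1 = 1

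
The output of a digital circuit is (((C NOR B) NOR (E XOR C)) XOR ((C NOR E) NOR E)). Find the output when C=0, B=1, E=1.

Substituting: (((0 NOR 1) NOR (1 XOR 0)) XOR ((0 NOR 1) NOR 1))
= 0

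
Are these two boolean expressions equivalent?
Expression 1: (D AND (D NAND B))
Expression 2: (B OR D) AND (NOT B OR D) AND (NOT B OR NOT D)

Yes, they are equivalent — the two output columns agree on all 4 assignments:
B | D | Expression 1 | Expression 2
-----------------------------------
0 | 0 | 0 | 0
0 | 1 | 1 | 1
1 | 0 | 0 | 0
1 | 1 | 0 | 0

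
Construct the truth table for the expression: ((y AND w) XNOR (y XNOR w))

w | y | Output
--------------
0 | 0 | 0
0 | 1 | 1
1 | 0 | 1
1 | 1 | 1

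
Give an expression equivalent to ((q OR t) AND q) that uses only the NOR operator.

((((q NOR t) NOR (q NOR t)) NOR ((q NOR t) NOR (q NOR t))) NOR (q NOR q))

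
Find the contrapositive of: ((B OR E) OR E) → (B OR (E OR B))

Contrapositive: NOT (B OR (E OR B)) → NOT ((B OR E) OR E)
Note: A statement and its contrapositive are logically equivalent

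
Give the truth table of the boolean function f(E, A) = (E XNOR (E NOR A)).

E | A | Output
--------------
0 | 0 | 0
0 | 1 | 1
1 | 0 | 0
1 | 1 | 0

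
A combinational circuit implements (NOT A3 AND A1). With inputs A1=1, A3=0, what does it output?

Substituting: (NOT 0 AND 1)
= 1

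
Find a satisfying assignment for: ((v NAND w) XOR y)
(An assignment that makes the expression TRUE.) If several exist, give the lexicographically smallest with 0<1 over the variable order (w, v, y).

w=0, v=0, y=0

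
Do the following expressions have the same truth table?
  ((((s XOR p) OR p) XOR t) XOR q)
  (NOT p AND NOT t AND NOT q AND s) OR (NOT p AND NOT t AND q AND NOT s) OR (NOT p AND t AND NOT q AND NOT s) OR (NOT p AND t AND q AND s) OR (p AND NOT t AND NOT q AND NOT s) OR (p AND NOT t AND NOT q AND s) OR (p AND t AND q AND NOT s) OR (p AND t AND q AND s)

Yes, they are equivalent — the two output columns agree on all 16 assignments:
p | t | q | s | Expression 1 | Expression 2
-------------------------------------------
0 | 0 | 0 | 0 | 0 | 0
0 | 0 | 0 | 1 | 1 | 1
0 | 0 | 1 | 0 | 1 | 1
0 | 0 | 1 | 1 | 0 | 0
0 | 1 | 0 | 0 | 1 | 1
0 | 1 | 0 | 1 | 0 | 0
0 | 1 | 1 | 0 | 0 | 0
0 | 1 | 1 | 1 | 1 | 1
1 | 0 | 0 | 0 | 1 | 1
1 | 0 | 0 | 1 | 1 | 1
1 | 0 | 1 | 0 | 0 | 0
1 | 0 | 1 | 1 | 0 | 0
1 | 1 | 0 | 0 | 0 | 0
1 | 1 | 0 | 1 | 0 | 0
1 | 1 | 1 | 0 | 1 | 1
1 | 1 | 1 | 1 | 1 | 1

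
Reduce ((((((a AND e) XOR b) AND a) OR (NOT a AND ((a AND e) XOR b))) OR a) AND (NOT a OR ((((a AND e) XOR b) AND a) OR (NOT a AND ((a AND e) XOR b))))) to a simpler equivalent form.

By distribution ((E OR v) AND (E OR NOT v) = E) then distribution ((E AND v) OR (E AND NOT v) = E):
= ((a AND e) XOR b)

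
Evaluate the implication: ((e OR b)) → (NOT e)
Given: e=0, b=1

Antecedent ((e OR b)) = 1; consequent (NOT e) = 1.
1 → 1 = 1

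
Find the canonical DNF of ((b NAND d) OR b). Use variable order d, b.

(NOT d AND NOT b) OR (NOT d AND b) OR (d AND NOT b) OR (d AND b)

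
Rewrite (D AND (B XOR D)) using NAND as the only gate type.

((D NAND ((B NAND (B NAND D)) NAND (D NAND (B NAND D)))) NAND (D NAND ((B NAND (B NAND D)) NAND (D NAND (B NAND D)))))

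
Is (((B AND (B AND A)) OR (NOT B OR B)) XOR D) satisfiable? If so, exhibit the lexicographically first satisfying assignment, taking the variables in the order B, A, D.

B=0, A=0, D=0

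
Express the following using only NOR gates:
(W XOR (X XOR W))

((((W NOR ((((X NOR W) NOR (X NOR W)) NOR ((X NOR W) NOR (X NOR W))) NOR ((((X NOR X) NOR (W NOR W)) NOR ((X NOR X) NOR (W NOR W))) NOR (((X NOR X) NOR (W NOR W)) NOR ((X NOR X) NOR (W NOR W)))))) NOR (W NOR ((((X NOR W) NOR (X NOR W)) NOR ((X NOR W) NOR (X NOR W))) NOR ((((X NOR X) NOR (W NOR W)) NOR ((X NOR X) NOR (W NOR W))) NOR (((X NOR X) NOR (W NOR W)) NOR ((X NOR X) NOR (W NOR W))))))) NOR ((W NOR ((((X NOR W) NOR (X NOR W)) NOR ((X NOR W) NOR (X NOR W))) NOR ((((X NOR X) NOR (W NOR W)) NOR ((X NOR X) NOR (W NOR W))) NOR (((X NOR X) NOR (W NOR W)) NOR ((X NOR X) NOR (W NOR W)))))) NOR (W NOR ((((X NOR W) NOR (X NOR W)) NOR ((X NOR W) NOR (X NOR W))) NOR ((((X NOR X) NOR (W NOR W)) NOR ((X NOR X) NOR (W NOR W))) NOR (((X NOR X) NOR (W NOR W)) NOR ((X NOR X) NOR (W NOR W)))))))) NOR ((((W NOR W) NOR (((((X NOR W) NOR (X NOR W)) NOR ((X NOR W) NOR (X NOR W))) NOR ((((X NOR X) NOR (W NOR W)) NOR ((X NOR X) NOR (W NOR W))) NOR (((X NOR X) NOR (W NOR W)) NOR ((X NOR X) NOR (W NOR W))))) NOR ((((X NOR W) NOR (X NOR W)) NOR ((X NOR W) NOR (X NOR W))) NOR ((((X NOR X) NOR (W NOR W)) NOR ((X NOR X) NOR (W NOR W))) NOR (((X NOR X) NOR (W NOR W)) NOR ((X NOR X) NOR (W NOR W))))))) NOR ((W NOR W) NOR (((((X NOR W) NOR (X NOR W)) NOR ((X NOR W) NOR (X NOR W))) NOR ((((X NOR X) NOR (W NOR W)) NOR ((X NOR X) NOR (W NOR W))) NOR (((X NOR X) NOR (W NOR W)) NOR ((X NOR X) NOR (W NOR W))))) NOR ((((X NOR W) NOR (X NOR W)) NOR ((X NOR W) NOR (X NOR W))) NOR ((((X NOR X) NOR (W NOR W)) NOR ((X NOR X) NOR (W NOR W))) NOR (((X NOR X) NOR (W NOR W)) NOR ((X NOR X) NOR (W NOR W)))))))) NOR (((W NOR W) NOR (((((X NOR W) NOR (X NOR W)) NOR ((X NOR W) NOR (X NOR W))) NOR ((((X NOR X) NOR (W NOR W)) NOR ((X NOR X) NOR (W NOR W))) NOR (((X NOR X) NOR (W NOR W)) NOR ((X NOR X) NOR (W NOR W))))) NOR ((((X NOR W) NOR (X NOR W)) NOR ((X NOR W) NOR (X NOR W))) NOR ((((X NOR X) NOR (W NOR W)) NOR ((X NOR X) NOR (W NOR W))) NOR (((X NOR X) NOR (W NOR W)) NOR ((X NOR X) NOR (W NOR W))))))) NOR ((W NOR W) NOR (((((X NOR W) NOR (X NOR W)) NOR ((X NOR W) NOR (X NOR W))) NOR ((((X NOR X) NOR (W NOR W)) NOR ((X NOR X) NOR (W NOR W))) NOR (((X NOR X) NOR (W NOR W)) NOR ((X NOR X) NOR (W NOR W))))) NOR ((((X NOR W) NOR (X NOR W)) NOR ((X NOR W) NOR (X NOR W))) NOR ((((X NOR X) NOR (W NOR W)) NOR ((X NOR X) NOR (W NOR W))) NOR (((X NOR X) NOR (W NOR W)) NOR ((X NOR X) NOR (W NOR W))))))))))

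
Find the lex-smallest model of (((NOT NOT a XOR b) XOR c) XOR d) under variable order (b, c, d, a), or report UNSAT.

b=0, c=0, d=0, a=1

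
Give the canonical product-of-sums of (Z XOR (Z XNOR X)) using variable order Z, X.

ΠM(1, 3) = (Z OR NOT X) AND (NOT Z OR NOT X)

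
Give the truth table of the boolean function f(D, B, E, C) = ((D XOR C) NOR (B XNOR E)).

D | B | E | C | Output
----------------------
0 | 0 | 0 | 0 | 0
0 | 0 | 0 | 1 | 0
0 | 0 | 1 | 0 | 1
0 | 0 | 1 | 1 | 0
0 | 1 | 0 | 0 | 1
0 | 1 | 0 | 1 | 0
0 | 1 | 1 | 0 | 0
0 | 1 | 1 | 1 | 0
1 | 0 | 0 | 0 | 0
1 | 0 | 0 | 1 | 0
1 | 0 | 1 | 0 | 0
1 | 0 | 1 | 1 | 1
1 | 1 | 0 | 0 | 0
1 | 1 | 0 | 1 | 1
1 | 1 | 1 | 0 | 0
1 | 1 | 1 | 1 | 0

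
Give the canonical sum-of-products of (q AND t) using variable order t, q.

Σm(3) = (t AND q)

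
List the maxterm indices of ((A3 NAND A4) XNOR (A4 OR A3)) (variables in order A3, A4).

ΠM(0, 3) = (A3 OR A4) AND (NOT A3 OR NOT A4)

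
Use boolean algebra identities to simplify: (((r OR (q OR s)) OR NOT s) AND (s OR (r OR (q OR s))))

By distribution ((E OR v) AND (E OR NOT v) = E):
= (r OR (q OR s))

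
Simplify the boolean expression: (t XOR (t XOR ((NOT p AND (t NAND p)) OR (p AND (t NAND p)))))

By XOR self-cancellation ((E XOR v) XOR v = E) then distribution ((E AND v) OR (E AND NOT v) = E):
= (t NAND p)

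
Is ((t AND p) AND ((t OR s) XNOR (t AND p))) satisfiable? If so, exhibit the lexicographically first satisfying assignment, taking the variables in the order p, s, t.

p=1, s=0, t=1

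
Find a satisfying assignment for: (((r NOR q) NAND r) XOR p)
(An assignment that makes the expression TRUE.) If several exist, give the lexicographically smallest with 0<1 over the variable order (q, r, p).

q=0, r=0, p=0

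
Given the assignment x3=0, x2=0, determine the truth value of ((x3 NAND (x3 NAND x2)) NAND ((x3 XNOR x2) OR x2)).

Substituting: ((0 NAND (0 NAND 0)) NAND ((0 XNOR 0) OR 0))
= 0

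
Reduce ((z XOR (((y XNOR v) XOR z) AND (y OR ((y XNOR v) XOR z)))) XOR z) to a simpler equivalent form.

By XOR self-cancellation ((E XOR v) XOR v = E) then absorption (E AND (E OR v) = E):
= ((y XNOR v) XOR z)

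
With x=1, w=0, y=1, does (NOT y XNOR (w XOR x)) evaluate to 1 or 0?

Substituting: (NOT 1 XNOR (0 XOR 1))
= 0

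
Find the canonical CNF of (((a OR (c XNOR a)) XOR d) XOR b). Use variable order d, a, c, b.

(d OR a OR c OR NOT b) AND (d OR a OR NOT c OR b) AND (d OR NOT a OR c OR NOT b) AND (d OR NOT a OR NOT c OR NOT b) AND (NOT d OR a OR c OR b) AND (NOT d OR a OR NOT c OR NOT b) AND (NOT d OR NOT a OR c OR b) AND (NOT d OR NOT a OR NOT c OR b)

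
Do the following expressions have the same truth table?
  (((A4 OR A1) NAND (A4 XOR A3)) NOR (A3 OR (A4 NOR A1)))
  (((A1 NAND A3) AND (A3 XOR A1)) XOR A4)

No. Counterexample: with A1=0, A3=1, A4=0, Expression 1 = 0 but Expression 2 = 1.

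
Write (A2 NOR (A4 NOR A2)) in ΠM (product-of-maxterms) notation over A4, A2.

ΠM(0, 1, 3) = (A4 OR A2) AND (A4 OR NOT A2) AND (NOT A4 OR NOT A2)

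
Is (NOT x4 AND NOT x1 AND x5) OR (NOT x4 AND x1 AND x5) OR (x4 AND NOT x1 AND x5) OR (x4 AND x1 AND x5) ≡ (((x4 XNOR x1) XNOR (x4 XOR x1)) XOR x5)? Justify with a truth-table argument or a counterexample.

Yes, they are equivalent — the two output columns agree on all 8 assignments:
x4 | x1 | x5 | Expression 1 | Expression 2
------------------------------------------
0 | 0 | 0 | 0 | 0
0 | 0 | 1 | 1 | 1
0 | 1 | 0 | 0 | 0
0 | 1 | 1 | 1 | 1
1 | 0 | 0 | 0 | 0
1 | 0 | 1 | 1 | 1
1 | 1 | 0 | 0 | 0
1 | 1 | 1 | 1 | 1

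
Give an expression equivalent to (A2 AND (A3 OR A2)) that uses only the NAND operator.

((A2 NAND ((A3 NAND A3) NAND (A2 NAND A2))) NAND (A2 NAND ((A3 NAND A3) NAND (A2 NAND A2))))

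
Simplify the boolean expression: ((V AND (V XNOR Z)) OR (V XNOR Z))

By absorption (E OR (E AND v) = E):
= (V XNOR Z)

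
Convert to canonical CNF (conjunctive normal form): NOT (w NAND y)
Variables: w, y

(w OR y) AND (w OR NOT y) AND (NOT w OR y)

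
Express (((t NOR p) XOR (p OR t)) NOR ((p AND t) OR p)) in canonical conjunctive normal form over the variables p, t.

(p OR t) AND (p OR NOT t) AND (NOT p OR t) AND (NOT p OR NOT t)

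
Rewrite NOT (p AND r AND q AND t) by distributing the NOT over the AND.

NOT p OR NOT r OR NOT q OR NOT t
De Morgan's: NOT(AND of terms) = OR of negations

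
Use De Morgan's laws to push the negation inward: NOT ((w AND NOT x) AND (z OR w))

NOT (w AND NOT x) OR NOT (z OR w)
De Morgan's: NOT(AND of terms) = OR of negations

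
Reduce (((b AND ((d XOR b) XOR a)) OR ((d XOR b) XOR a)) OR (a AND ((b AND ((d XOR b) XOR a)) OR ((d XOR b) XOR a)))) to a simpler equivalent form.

By absorption (E OR (E AND v) = E) then absorption (E OR (E AND v) = E):
= ((d XOR b) XOR a)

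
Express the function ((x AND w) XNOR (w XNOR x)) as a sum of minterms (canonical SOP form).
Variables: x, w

Σm(1, 2, 3) = (NOT x AND w) OR (x AND NOT w) OR (x AND w)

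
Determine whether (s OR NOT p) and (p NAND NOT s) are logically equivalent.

Yes, they are equivalent — the two output columns agree on all 4 assignments:
s | p | Expression 1 | Expression 2
-----------------------------------
0 | 0 | 1 | 1
0 | 1 | 0 | 0
1 | 0 | 1 | 1
1 | 1 | 1 | 1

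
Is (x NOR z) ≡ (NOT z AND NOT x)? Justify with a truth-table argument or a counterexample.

Yes, they are equivalent — the two output columns agree on all 4 assignments:
z | x | Expression 1 | Expression 2
-----------------------------------
0 | 0 | 1 | 1
0 | 1 | 0 | 0
1 | 0 | 0 | 0
1 | 1 | 0 | 0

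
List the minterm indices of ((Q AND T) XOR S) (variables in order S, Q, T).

Σm(3, 4, 5, 6) = (NOT S AND Q AND T) OR (S AND NOT Q AND NOT T) OR (S AND NOT Q AND T) OR (S AND Q AND NOT T)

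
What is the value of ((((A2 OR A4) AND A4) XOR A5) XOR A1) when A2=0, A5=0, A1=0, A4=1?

Substituting: ((((0 OR 1) AND 1) XOR 0) XOR 0)
= 1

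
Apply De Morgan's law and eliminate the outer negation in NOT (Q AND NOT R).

NOT Q OR R
De Morgan's: NOT(AND of terms) = OR of negations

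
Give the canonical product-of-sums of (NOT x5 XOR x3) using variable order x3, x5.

ΠM(1, 2) = (x3 OR NOT x5) AND (NOT x3 OR x5)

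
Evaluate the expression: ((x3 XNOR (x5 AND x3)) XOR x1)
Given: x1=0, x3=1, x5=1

Substituting: ((1 XNOR (1 AND 1)) XOR 0)
= 1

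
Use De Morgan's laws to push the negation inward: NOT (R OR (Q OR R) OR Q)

NOT R AND NOT (Q OR R) AND NOT Q
De Morgan's: NOT(OR of terms) = AND of negations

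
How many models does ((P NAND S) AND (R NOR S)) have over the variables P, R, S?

Satisfying assignments: (0,0,0), (1,0,0)
Count: 2 out of 8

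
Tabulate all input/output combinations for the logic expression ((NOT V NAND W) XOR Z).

Z | W | V | Output
------------------
0 | 0 | 0 | 1
0 | 0 | 1 | 1
0 | 1 | 0 | 0
0 | 1 | 1 | 1
1 | 0 | 0 | 0
1 | 0 | 1 | 0
1 | 1 | 0 | 1
1 | 1 | 1 | 0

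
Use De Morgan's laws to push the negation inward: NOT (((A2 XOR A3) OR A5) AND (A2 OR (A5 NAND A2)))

NOT ((A2 XOR A3) OR A5) OR NOT (A2 OR (A5 NAND A2))
De Morgan's: NOT(AND of terms) = OR of negations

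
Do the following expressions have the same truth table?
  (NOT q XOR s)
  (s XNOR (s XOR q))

No. Counterexample: with q=0, s=1, Expression 1 = 0 but Expression 2 = 1.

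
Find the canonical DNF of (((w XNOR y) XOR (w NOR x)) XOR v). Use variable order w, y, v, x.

(NOT w AND NOT y AND NOT v AND x) OR (NOT w AND NOT y AND v AND NOT x) OR (NOT w AND y AND NOT v AND NOT x) OR (NOT w AND y AND v AND x) OR (w AND NOT y AND v AND NOT x) OR (w AND NOT y AND v AND x) OR (w AND y AND NOT v AND NOT x) OR (w AND y AND NOT v AND x)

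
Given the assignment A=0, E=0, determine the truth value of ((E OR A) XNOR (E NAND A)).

Substituting: ((0 OR 0) XNOR (0 NAND 0))
= 0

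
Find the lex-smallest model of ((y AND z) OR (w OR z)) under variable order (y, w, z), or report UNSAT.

y=0, w=0, z=1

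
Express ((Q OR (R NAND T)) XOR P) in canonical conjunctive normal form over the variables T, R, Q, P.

(T OR R OR Q OR NOT P) AND (T OR R OR NOT Q OR NOT P) AND (T OR NOT R OR Q OR NOT P) AND (T OR NOT R OR NOT Q OR NOT P) AND (NOT T OR R OR Q OR NOT P) AND (NOT T OR R OR NOT Q OR NOT P) AND (NOT T OR NOT R OR Q OR P) AND (NOT T OR NOT R OR NOT Q OR NOT P)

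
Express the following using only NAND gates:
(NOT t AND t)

(((t NAND t) NAND t) NAND ((t NAND t) NAND t))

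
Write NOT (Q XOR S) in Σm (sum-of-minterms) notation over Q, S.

Σm(0, 3) = (NOT Q AND NOT S) OR (Q AND S)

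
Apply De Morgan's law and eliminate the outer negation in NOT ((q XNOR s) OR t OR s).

NOT (q XNOR s) AND NOT t AND NOT s
De Morgan's: NOT(OR of terms) = AND of negations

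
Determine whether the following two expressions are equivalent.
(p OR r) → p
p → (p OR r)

No, Converse is not equivalent to original (counterexample: r=1, p=0)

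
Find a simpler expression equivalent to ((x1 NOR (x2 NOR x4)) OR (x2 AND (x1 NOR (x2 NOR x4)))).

By absorption (E OR (E AND v) = E):
= (x1 NOR (x2 NOR x4))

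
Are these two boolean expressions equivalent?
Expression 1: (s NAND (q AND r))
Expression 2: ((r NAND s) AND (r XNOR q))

No. Counterexample: with s=0, q=0, r=1, Expression 1 = 1 but Expression 2 = 0.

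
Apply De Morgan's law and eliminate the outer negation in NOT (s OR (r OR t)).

NOT s AND NOT (r OR t)
De Morgan's: NOT(OR of terms) = AND of negations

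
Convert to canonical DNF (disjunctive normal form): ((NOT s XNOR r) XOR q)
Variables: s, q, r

(NOT s AND NOT q AND r) OR (NOT s AND q AND NOT r) OR (s AND NOT q AND NOT r) OR (s AND q AND r)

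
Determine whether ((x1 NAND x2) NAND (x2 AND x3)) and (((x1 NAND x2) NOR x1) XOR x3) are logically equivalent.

No. Counterexample: with x1=0, x3=0, x2=0, Expression 1 = 1 but Expression 2 = 0.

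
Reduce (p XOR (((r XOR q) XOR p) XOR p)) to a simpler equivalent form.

By XOR self-cancellation ((E XOR v) XOR v = E):
= ((r XOR q) XOR p)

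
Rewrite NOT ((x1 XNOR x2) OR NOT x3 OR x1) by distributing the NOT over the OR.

NOT (x1 XNOR x2) AND x3 AND NOT x1
De Morgan's: NOT(OR of terms) = AND of negations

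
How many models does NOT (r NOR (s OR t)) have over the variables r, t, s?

Satisfying assignments: (0,0,1), (0,1,0), (0,1,1), (1,0,0), (1,0,1), (1,1,0), (1,1,1)
Count: 7 out of 8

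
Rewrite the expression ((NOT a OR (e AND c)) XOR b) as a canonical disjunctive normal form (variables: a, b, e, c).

(NOT a AND NOT b AND NOT e AND NOT c) OR (NOT a AND NOT b AND NOT e AND c) OR (NOT a AND NOT b AND e AND NOT c) OR (NOT a AND NOT b AND e AND c) OR (a AND NOT b AND e AND c) OR (a AND b AND NOT e AND NOT c) OR (a AND b AND NOT e AND c) OR (a AND b AND e AND NOT c)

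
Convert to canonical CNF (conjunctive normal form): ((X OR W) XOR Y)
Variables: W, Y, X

(W OR Y OR X) AND (W OR NOT Y OR NOT X) AND (NOT W OR NOT Y OR X) AND (NOT W OR NOT Y OR NOT X)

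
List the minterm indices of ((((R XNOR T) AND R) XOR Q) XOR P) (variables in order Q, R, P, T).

Σm(2, 3, 5, 6, 8, 9, 12, 15) = (NOT Q AND NOT R AND P AND NOT T) OR (NOT Q AND NOT R AND P AND T) OR (NOT Q AND R AND NOT P AND T) OR (NOT Q AND R AND P AND NOT T) OR (Q AND NOT R AND NOT P AND NOT T) OR (Q AND NOT R AND NOT P AND T) OR (Q AND R AND NOT P AND NOT T) OR (Q AND R AND P AND T)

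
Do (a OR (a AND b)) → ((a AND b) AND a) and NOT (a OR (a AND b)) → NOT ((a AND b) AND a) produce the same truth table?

No, Inverse is not equivalent to original (counterexample: a=1, d=0, b=0)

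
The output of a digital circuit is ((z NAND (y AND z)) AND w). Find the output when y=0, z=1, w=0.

Substituting: ((1 NAND (0 AND 1)) AND 0)
= 0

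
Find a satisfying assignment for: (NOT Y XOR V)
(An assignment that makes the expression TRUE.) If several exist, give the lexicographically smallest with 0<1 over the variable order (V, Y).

V=0, Y=0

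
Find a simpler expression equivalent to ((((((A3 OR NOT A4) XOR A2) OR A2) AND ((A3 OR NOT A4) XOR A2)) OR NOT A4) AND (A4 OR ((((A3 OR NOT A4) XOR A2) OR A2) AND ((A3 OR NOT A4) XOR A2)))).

By distribution ((E OR v) AND (E OR NOT v) = E) then absorption (E AND (E OR v) = E):
= ((A3 OR NOT A4) XOR A2)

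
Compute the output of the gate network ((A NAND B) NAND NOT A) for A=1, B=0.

Substituting: ((1 NAND 0) NAND NOT 1)
= 1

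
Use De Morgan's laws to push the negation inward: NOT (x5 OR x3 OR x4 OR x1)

NOT x5 AND NOT x3 AND NOT x4 AND NOT x1
De Morgan's: NOT(OR of terms) = AND of negations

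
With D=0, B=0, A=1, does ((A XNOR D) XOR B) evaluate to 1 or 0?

Substituting: ((1 XNOR 0) XOR 0)
= 0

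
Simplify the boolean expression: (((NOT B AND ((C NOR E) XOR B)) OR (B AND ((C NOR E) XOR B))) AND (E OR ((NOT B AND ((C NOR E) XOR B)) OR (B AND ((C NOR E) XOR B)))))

By absorption (E AND (E OR v) = E) then distribution ((E AND v) OR (E AND NOT v) = E):
= ((C NOR E) XOR B)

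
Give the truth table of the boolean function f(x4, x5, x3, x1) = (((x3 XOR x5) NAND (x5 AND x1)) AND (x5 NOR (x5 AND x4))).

x4 | x5 | x3 | x1 | Output
--------------------------
0 | 0 | 0 | 0 | 1
0 | 0 | 0 | 1 | 1
0 | 0 | 1 | 0 | 1
0 | 0 | 1 | 1 | 1
0 | 1 | 0 | 0 | 0
0 | 1 | 0 | 1 | 0
0 | 1 | 1 | 0 | 0
0 | 1 | 1 | 1 | 0
1 | 0 | 0 | 0 | 1
1 | 0 | 0 | 1 | 1
1 | 0 | 1 | 0 | 1
1 | 0 | 1 | 1 | 1
1 | 1 | 0 | 0 | 0
1 | 1 | 0 | 1 | 0
1 | 1 | 1 | 0 | 0
1 | 1 | 1 | 1 | 0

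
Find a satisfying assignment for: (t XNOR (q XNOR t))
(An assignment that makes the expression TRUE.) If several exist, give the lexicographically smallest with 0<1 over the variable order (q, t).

q=1, t=0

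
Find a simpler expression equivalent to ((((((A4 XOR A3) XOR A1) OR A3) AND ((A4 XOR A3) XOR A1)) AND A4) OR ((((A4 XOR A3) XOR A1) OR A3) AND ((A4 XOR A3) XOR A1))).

By absorption (E OR (E AND v) = E) then absorption (E AND (E OR v) = E):
= ((A4 XOR A3) XOR A1)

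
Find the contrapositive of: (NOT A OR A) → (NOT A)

Contrapositive: A → NOT (NOT A OR A)
Note: A statement and its contrapositive are logically equivalent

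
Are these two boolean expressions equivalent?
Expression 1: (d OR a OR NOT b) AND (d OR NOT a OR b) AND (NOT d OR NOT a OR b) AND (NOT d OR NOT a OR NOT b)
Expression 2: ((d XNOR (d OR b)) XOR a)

Yes, they are equivalent — the two output columns agree on all 8 assignments:
d | a | b | Expression 1 | Expression 2
---------------------------------------
0 | 0 | 0 | 1 | 1
0 | 0 | 1 | 0 | 0
0 | 1 | 0 | 0 | 0
0 | 1 | 1 | 1 | 1
1 | 0 | 0 | 1 | 1
1 | 0 | 1 | 1 | 1
1 | 1 | 0 | 0 | 0
1 | 1 | 1 | 0 | 0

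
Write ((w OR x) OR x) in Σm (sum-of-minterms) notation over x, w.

Σm(1, 2, 3) = (NOT x AND w) OR (x AND NOT w) OR (x AND w)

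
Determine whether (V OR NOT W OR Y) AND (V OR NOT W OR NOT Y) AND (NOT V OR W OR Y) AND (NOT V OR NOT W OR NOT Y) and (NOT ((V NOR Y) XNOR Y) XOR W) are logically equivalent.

Yes, they are equivalent — the two output columns agree on all 8 assignments:
V | W | Y | Expression 1 | Expression 2
---------------------------------------
0 | 0 | 0 | 1 | 1
0 | 0 | 1 | 1 | 1
0 | 1 | 0 | 0 | 0
0 | 1 | 1 | 0 | 0
1 | 0 | 0 | 0 | 0
1 | 0 | 1 | 1 | 1
1 | 1 | 0 | 1 | 1
1 | 1 | 1 | 0 | 0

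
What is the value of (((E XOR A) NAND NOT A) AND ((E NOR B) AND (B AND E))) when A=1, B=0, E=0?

Substituting: (((0 XOR 1) NAND NOT 1) AND ((0 NOR 0) AND (0 AND 0)))
= 0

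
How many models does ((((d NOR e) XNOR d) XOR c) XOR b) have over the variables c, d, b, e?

Satisfying assignments: (0,0,0,1), (0,0,1,0), (0,1,1,0), (0,1,1,1), (1,0,0,0), (1,0,1,1), (1,1,0,0), (1,1,0,1)
Count: 8 out of 16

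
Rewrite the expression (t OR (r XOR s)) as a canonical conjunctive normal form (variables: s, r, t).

(s OR r OR t) AND (NOT s OR NOT r OR t)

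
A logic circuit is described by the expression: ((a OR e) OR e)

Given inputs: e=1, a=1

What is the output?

Substituting: ((1 OR 1) OR 1)
= 1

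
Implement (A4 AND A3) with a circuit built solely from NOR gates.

((A4 NOR A4) NOR (A3 NOR A3))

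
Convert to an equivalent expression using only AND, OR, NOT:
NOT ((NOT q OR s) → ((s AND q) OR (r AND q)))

(NOT q OR s) AND NOT ((s AND q) OR (r AND q))
(Negated implication: NOT(A → B) = A AND NOT B)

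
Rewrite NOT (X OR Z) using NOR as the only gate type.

(((X NOR Z) NOR (X NOR Z)) NOR ((X NOR Z) NOR (X NOR Z)))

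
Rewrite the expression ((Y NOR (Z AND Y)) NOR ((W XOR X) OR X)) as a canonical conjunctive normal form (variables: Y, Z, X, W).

(Y OR Z OR X OR W) AND (Y OR Z OR X OR NOT W) AND (Y OR Z OR NOT X OR W) AND (Y OR Z OR NOT X OR NOT W) AND (Y OR NOT Z OR X OR W) AND (Y OR NOT Z OR X OR NOT W) AND (Y OR NOT Z OR NOT X OR W) AND (Y OR NOT Z OR NOT X OR NOT W) AND (NOT Y OR Z OR X OR NOT W) AND (NOT Y OR Z OR NOT X OR W) AND (NOT Y OR Z OR NOT X OR NOT W) AND (NOT Y OR NOT Z OR X OR NOT W) AND (NOT Y OR NOT Z OR NOT X OR W) AND (NOT Y OR NOT Z OR NOT X OR NOT W)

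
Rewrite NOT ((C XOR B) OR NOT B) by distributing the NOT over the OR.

NOT (C XOR B) AND B
De Morgan's: NOT(OR of terms) = AND of negations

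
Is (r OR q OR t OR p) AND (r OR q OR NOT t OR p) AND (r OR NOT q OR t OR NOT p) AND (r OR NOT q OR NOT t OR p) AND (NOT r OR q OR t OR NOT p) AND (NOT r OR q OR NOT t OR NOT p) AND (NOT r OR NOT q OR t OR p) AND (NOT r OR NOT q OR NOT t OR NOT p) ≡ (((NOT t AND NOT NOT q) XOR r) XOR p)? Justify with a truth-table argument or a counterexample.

Yes, they are equivalent — the two output columns agree on all 16 assignments:
r | q | t | p | Expression 1 | Expression 2
-------------------------------------------
0 | 0 | 0 | 0 | 0 | 0
0 | 0 | 0 | 1 | 1 | 1
0 | 0 | 1 | 0 | 0 | 0
0 | 0 | 1 | 1 | 1 | 1
0 | 1 | 0 | 0 | 1 | 1
0 | 1 | 0 | 1 | 0 | 0
0 | 1 | 1 | 0 | 0 | 0
0 | 1 | 1 | 1 | 1 | 1
1 | 0 | 0 | 0 | 1 | 1
1 | 0 | 0 | 1 | 0 | 0
1 | 0 | 1 | 0 | 1 | 1
1 | 0 | 1 | 1 | 0 | 0
1 | 1 | 0 | 0 | 0 | 0
1 | 1 | 0 | 1 | 1 | 1
1 | 1 | 1 | 0 | 1 | 1
1 | 1 | 1 | 1 | 0 | 0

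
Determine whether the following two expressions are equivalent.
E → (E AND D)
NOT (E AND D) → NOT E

Yes, Contrapositive is always equivalent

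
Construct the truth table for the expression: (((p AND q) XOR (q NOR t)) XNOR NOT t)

p | t | q | Output
------------------
0 | 0 | 0 | 1
0 | 0 | 1 | 0
0 | 1 | 0 | 1
0 | 1 | 1 | 1
1 | 0 | 0 | 1
1 | 0 | 1 | 1
1 | 1 | 0 | 1
1 | 1 | 1 | 0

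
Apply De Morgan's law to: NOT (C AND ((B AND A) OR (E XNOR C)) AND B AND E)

NOT C OR NOT ((B AND A) OR (E XNOR C)) OR NOT B OR NOT E
De Morgan's: NOT(AND of terms) = OR of negations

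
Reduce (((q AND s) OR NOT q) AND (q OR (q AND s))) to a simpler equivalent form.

By distribution ((E OR v) AND (E OR NOT v) = E):
= (q AND s)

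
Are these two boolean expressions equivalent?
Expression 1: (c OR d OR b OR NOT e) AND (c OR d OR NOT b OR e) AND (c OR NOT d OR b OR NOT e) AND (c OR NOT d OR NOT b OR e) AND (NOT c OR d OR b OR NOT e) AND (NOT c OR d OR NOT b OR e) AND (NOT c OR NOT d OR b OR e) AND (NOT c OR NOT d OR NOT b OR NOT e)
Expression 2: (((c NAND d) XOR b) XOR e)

Yes, they are equivalent — the two output columns agree on all 16 assignments:
c | d | b | e | Expression 1 | Expression 2
-------------------------------------------
0 | 0 | 0 | 0 | 1 | 1
0 | 0 | 0 | 1 | 0 | 0
0 | 0 | 1 | 0 | 0 | 0
0 | 0 | 1 | 1 | 1 | 1
0 | 1 | 0 | 0 | 1 | 1
0 | 1 | 0 | 1 | 0 | 0
0 | 1 | 1 | 0 | 0 | 0
0 | 1 | 1 | 1 | 1 | 1
1 | 0 | 0 | 0 | 1 | 1
1 | 0 | 0 | 1 | 0 | 0
1 | 0 | 1 | 0 | 0 | 0
1 | 0 | 1 | 1 | 1 | 1
1 | 1 | 0 | 0 | 0 | 0
1 | 1 | 0 | 1 | 1 | 1
1 | 1 | 1 | 0 | 1 | 1
1 | 1 | 1 | 1 | 0 | 0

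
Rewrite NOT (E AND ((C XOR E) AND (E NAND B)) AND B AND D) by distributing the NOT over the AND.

NOT E OR NOT ((C XOR E) AND (E NAND B)) OR NOT B OR NOT D
De Morgan's: NOT(AND of terms) = OR of negations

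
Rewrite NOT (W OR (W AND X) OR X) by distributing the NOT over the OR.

NOT W AND NOT (W AND X) AND NOT X
De Morgan's: NOT(OR of terms) = AND of negations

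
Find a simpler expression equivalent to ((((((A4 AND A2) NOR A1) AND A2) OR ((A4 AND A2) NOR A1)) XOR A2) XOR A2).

By XOR self-cancellation ((E XOR v) XOR v = E) then absorption (E OR (E AND v) = E):
= ((A4 AND A2) NOR A1)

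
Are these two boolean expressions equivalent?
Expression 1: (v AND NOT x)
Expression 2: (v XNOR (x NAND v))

Yes, they are equivalent — the two output columns agree on all 4 assignments:
v | x | Expression 1 | Expression 2
-----------------------------------
0 | 0 | 0 | 0
0 | 1 | 0 | 0
1 | 0 | 1 | 1
1 | 1 | 0 | 0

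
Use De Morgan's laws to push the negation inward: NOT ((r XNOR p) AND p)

NOT (r XNOR p) OR NOT p
De Morgan's: NOT(AND of terms) = OR of negations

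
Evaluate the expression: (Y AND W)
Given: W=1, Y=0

Substituting: (0 AND 1)
= 0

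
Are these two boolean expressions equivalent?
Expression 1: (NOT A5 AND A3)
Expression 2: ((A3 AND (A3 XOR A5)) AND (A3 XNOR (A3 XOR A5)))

Yes, they are equivalent — the two output columns agree on all 4 assignments:
A5 | A3 | Expression 1 | Expression 2
-------------------------------------
0 | 0 | 0 | 0
0 | 1 | 1 | 1
1 | 0 | 0 | 0
1 | 1 | 0 | 0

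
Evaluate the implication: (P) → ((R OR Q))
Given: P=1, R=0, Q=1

Antecedent (P) = 1; consequent ((R OR Q)) = 1.
1 → 1 = 1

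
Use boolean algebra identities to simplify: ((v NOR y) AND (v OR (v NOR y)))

By absorption (E AND (E OR v) = E):
= (v NOR y)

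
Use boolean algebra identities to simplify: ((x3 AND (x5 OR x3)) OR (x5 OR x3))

By absorption (E OR (E AND v) = E):
= (x5 OR x3)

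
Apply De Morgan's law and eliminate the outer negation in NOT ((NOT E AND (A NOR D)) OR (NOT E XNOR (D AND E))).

NOT (NOT E AND (A NOR D)) AND NOT (NOT E XNOR (D AND E))
De Morgan's: NOT(OR of terms) = AND of negations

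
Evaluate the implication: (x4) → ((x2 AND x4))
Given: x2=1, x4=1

Antecedent (x4) = 1; consequent ((x2 AND x4)) = 1.
1 → 1 = 1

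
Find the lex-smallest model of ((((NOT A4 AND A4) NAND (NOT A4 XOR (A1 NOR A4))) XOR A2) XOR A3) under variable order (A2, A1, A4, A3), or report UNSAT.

A2=0, A1=0, A4=0, A3=0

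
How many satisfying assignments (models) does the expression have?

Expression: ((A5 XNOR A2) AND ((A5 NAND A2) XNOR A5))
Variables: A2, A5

No assignment satisfies the expression.
Count: 0 out of 4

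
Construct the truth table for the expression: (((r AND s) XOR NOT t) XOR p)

s | p | r | t | Output
----------------------
0 | 0 | 0 | 0 | 1
0 | 0 | 0 | 1 | 0
0 | 0 | 1 | 0 | 1
0 | 0 | 1 | 1 | 0
0 | 1 | 0 | 0 | 0
0 | 1 | 0 | 1 | 1
0 | 1 | 1 | 0 | 0
0 | 1 | 1 | 1 | 1
1 | 0 | 0 | 0 | 1
1 | 0 | 0 | 1 | 0
1 | 0 | 1 | 0 | 0
1 | 0 | 1 | 1 | 1
1 | 1 | 0 | 0 | 0
1 | 1 | 0 | 1 | 1
1 | 1 | 1 | 0 | 1
1 | 1 | 1 | 1 | 0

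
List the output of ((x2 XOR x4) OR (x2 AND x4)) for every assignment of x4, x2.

x4 | x2 | Output
----------------
0 | 0 | 0
0 | 1 | 1
1 | 0 | 1
1 | 1 | 1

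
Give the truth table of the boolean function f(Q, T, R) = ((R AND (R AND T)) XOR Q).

Q | T | R | Output
------------------
0 | 0 | 0 | 0
0 | 0 | 1 | 0
0 | 1 | 0 | 0
0 | 1 | 1 | 1
1 | 0 | 0 | 1
1 | 0 | 1 | 1
1 | 1 | 0 | 1
1 | 1 | 1 | 0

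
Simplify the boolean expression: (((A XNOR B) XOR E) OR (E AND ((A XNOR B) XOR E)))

By absorption (E OR (E AND v) = E):
= ((A XNOR B) XOR E)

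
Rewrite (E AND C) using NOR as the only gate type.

((E NOR E) NOR (C NOR C))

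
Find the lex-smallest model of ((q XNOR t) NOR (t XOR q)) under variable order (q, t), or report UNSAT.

UNSATISFIABLE - no assignment makes this expression true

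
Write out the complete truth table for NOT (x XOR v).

v | x | Output
--------------
0 | 0 | 1
0 | 1 | 0
1 | 0 | 0
1 | 1 | 1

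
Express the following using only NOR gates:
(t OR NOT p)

((t NOR (p NOR p)) NOR (t NOR (p NOR p)))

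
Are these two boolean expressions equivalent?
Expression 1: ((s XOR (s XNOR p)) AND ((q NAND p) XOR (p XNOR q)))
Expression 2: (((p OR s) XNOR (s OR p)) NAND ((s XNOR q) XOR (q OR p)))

No. Counterexample: with q=0, s=0, p=1, Expression 1 = 0 but Expression 2 = 1.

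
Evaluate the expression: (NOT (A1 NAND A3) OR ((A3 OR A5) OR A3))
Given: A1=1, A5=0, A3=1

Substituting: (NOT (1 NAND 1) OR ((1 OR 0) OR 1))
= 1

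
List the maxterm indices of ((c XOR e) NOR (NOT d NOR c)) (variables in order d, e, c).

ΠM(1, 2, 4, 5, 6) = (d OR e OR NOT c) AND (d OR NOT e OR c) AND (NOT d OR e OR c) AND (NOT d OR e OR NOT c) AND (NOT d OR NOT e OR c)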